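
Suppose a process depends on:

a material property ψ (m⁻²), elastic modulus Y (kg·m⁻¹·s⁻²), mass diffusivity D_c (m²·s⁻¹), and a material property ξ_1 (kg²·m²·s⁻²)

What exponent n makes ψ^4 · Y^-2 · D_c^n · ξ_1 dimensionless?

2

Balance the L exponent: (2)·n from D_c, plus 4·(-2) − 2·(-1) + (2) = -4 from the rest, must sum to zero.
2n − 4 = 0, so n = 2.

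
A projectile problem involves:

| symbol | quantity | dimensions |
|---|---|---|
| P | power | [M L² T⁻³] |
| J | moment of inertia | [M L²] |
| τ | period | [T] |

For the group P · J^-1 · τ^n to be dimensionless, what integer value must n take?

Balance the T exponent: (1)·n from τ, plus (-3) − (0) = -3 from the rest, must sum to zero.
n − 3 = 0, so n = 3.

3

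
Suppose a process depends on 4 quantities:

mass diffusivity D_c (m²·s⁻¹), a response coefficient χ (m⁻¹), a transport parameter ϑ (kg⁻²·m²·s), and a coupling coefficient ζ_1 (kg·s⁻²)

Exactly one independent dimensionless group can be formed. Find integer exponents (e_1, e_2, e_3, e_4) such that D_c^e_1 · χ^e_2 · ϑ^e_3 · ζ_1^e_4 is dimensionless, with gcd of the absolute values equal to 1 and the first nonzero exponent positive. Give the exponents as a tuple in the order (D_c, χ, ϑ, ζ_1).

M: e_1·(0) + e_2·(0) + e_3·(-2) + e_4·(1) = 0
L: e_1·(2) + e_2·(-1) + e_3·(2) + e_4·(0) = 0
T: e_1·(-1) + e_2·(0) + e_3·(1) + e_4·(-2) = 0
Solving this homogeneous linear system for the smallest-integer solution (first nonzero entry positive) gives (3, 4, -1, -2).

(3, 4, -1, -2)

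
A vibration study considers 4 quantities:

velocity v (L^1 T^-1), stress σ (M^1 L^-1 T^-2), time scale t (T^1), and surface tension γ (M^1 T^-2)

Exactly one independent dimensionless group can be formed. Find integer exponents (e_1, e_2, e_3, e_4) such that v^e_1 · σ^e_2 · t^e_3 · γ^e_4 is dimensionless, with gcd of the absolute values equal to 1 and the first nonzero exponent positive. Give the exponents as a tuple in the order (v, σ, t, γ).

(1, 1, 1, -1)

M: e_1·(0) + e_2·(1) + e_3·(0) + e_4·(1) = 0
L: e_1·(1) + e_2·(-1) + e_3·(0) + e_4·(0) = 0
T: e_1·(-1) + e_2·(-2) + e_3·(1) + e_4·(-2) = 0
Solving this homogeneous linear system for the smallest-integer solution (first nonzero entry positive) gives (1, 1, 1, -1).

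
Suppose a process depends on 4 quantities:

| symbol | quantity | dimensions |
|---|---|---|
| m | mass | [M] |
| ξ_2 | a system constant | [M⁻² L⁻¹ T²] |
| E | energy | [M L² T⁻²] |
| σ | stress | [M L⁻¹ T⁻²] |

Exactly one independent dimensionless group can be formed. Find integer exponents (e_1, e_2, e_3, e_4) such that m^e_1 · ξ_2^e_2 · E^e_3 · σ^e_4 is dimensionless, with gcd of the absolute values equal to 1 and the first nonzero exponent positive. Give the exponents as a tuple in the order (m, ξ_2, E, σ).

(3, 3, 2, 1)

M: e_1·(1) + e_2·(-2) + e_3·(1) + e_4·(1) = 0
L: e_1·(0) + e_2·(-1) + e_3·(2) + e_4·(-1) = 0
T: e_1·(0) + e_2·(2) + e_3·(-2) + e_4·(-2) = 0
Solving this homogeneous linear system for the smallest-integer solution (first nonzero entry positive) gives (3, 3, 2, 1).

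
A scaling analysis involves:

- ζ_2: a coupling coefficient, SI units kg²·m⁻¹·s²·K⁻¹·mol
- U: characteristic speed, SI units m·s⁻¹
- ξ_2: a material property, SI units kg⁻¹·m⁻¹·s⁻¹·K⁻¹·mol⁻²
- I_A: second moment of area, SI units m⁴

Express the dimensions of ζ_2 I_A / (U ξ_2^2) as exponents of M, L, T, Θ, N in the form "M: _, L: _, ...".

Collect each base-dimension exponent across the product:
  M: (2) − (0) − 2·(-1) + (0) = 4
  L: (-1) − (1) − 2·(-1) + (4) = 4
  T: (2) − (-1) − 2·(-1) + (0) = 5
  Θ: (-1) − (0) − 2·(-1) + (0) = 1
  N: (1) − (0) − 2·(-2) + (0) = 5
So the dimensions are [M⁴ L⁴ T⁵ Θ N⁵].

M: 4, L: 4, T: 5, Θ: 1, N: 5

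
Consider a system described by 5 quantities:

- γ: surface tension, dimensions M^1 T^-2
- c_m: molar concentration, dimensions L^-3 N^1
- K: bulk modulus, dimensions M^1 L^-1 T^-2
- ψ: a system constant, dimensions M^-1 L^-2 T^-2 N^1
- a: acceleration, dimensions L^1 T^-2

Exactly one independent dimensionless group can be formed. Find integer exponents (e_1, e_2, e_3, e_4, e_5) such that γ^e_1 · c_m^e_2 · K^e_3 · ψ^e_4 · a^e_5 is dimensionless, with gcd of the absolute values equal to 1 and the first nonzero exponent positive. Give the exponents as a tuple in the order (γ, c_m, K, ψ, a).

(2, -1, -1, 1, -2)

M: e_1·(1) + e_2·(0) + e_3·(1) + e_4·(-1) + e_5·(0) = 0
L: e_1·(0) + e_2·(-3) + e_3·(-1) + e_4·(-2) + e_5·(1) = 0
T: e_1·(-2) + e_2·(0) + e_3·(-2) + e_4·(-2) + e_5·(-2) = 0
N: e_1·(0) + e_2·(1) + e_3·(0) + e_4·(1) + e_5·(0) = 0
Solving this homogeneous linear system for the smallest-integer solution (first nonzero entry positive) gives (2, -1, -1, 1, -2).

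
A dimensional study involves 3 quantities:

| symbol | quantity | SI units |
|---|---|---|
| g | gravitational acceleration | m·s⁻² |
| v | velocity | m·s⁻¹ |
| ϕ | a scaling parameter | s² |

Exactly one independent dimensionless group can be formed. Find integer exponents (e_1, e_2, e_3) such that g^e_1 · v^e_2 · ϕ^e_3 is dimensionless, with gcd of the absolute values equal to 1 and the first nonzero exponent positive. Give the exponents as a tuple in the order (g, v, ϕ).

L: e_1·(1) + e_2·(1) + e_3·(0) = 0
T: e_1·(-2) + e_2·(-1) + e_3·(2) = 0
Solving this homogeneous linear system for the smallest-integer solution (first nonzero entry positive) gives (2, -2, 1).

(2, -2, 1)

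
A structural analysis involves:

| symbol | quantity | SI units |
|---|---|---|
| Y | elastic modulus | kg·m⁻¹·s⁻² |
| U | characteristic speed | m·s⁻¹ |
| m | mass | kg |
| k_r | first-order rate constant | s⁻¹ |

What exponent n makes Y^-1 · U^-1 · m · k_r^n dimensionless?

3

Balance the T exponent: (-1)·n from k_r, plus −(-2) − (-1) + (0) = 3 from the rest, must sum to zero.
−n + 3 = 0, so n = 3.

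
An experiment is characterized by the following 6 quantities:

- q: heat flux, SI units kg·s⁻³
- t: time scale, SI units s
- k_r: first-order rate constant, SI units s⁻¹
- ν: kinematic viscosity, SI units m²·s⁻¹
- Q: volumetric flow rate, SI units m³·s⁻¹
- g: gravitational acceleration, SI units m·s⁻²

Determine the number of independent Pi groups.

3

There are 6 variables and 3 base dimensions (M, L, T).
The dimension matrix has rank 3.
Independent dimensionless groups: 6 − 3 = 3.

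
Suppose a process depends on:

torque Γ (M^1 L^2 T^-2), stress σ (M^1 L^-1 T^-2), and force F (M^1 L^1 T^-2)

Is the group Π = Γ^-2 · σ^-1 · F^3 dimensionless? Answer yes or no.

Sum the exponent of each base dimension across the product:
  M: −2·[Γ]_M − [σ]_M + 3·[F]_M = −2·(1) − (1) + 3·(1) = 0
  L: −2·[Γ]_L − [σ]_L + 3·[F]_L = −2·(2) − (-1) + 3·(1) = 0
  T: −2·[Γ]_T − [σ]_T + 3·[F]_T = −2·(-2) − (-2) + 3·(-2) = 0
  Θ: −2·[Γ]_Θ − [σ]_Θ + 3·[F]_Θ = −2·(0) − (0) + 3·(0) = 0
All base exponents vanish — dimensionless.

yes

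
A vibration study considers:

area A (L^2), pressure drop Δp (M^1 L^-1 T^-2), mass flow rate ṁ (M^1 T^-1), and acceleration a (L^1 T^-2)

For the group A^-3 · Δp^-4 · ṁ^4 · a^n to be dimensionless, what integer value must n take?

Balance the L exponent: (1)·n from a, plus −3·(2) − 4·(-1) + 4·(0) = -2 from the rest, must sum to zero.
n − 2 = 0, so n = 2.

2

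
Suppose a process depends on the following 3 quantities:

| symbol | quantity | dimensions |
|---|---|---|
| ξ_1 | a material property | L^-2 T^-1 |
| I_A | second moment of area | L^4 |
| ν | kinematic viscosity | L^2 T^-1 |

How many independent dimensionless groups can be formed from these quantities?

1

There are 3 variables and 2 base dimensions (L, T).
The dimension matrix has rank 2.
Independent dimensionless groups: 3 − 2 = 1.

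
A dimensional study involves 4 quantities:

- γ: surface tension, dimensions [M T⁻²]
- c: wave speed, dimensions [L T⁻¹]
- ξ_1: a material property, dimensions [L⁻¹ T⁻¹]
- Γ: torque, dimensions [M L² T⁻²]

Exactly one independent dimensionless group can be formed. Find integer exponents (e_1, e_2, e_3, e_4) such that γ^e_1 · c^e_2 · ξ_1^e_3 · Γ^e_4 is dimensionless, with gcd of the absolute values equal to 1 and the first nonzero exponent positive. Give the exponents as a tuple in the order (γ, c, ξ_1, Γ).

M: e_1·(1) + e_2·(0) + e_3·(0) + e_4·(1) = 0
L: e_1·(0) + e_2·(1) + e_3·(-1) + e_4·(2) = 0
T: e_1·(-2) + e_2·(-1) + e_3·(-1) + e_4·(-2) = 0
Solving this homogeneous linear system for the smallest-integer solution (first nonzero entry positive) gives (1, 1, -1, -1).

(1, 1, -1, -1)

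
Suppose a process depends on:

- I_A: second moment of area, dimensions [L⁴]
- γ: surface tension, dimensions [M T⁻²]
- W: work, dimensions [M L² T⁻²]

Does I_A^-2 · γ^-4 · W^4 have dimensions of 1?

yes

Sum the exponent of each base dimension across the product:
  M: −2·[I_A]_M − 4·[γ]_M + 4·[W]_M = −2·(0) − 4·(1) + 4·(1) = 0
  L: −2·[I_A]_L − 4·[γ]_L + 4·[W]_L = −2·(4) − 4·(0) + 4·(2) = 0
  T: −2·[I_A]_T − 4·[γ]_T + 4·[W]_T = −2·(0) − 4·(-2) + 4·(-2) = 0
All base exponents vanish — dimensionless.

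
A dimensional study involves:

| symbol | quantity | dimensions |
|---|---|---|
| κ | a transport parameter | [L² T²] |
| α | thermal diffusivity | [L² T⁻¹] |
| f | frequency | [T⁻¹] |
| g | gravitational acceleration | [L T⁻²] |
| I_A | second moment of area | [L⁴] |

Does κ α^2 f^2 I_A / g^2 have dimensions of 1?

Sum the exponent of each base dimension across the product:
  L: [κ]_L + 2·[α]_L + 2·[f]_L − 2·[g]_L + [I_A]_L = (2) + 2·(2) + 2·(0) − 2·(1) + (4) = 8
  T: [κ]_T + 2·[α]_T + 2·[f]_T − 2·[g]_T + [I_A]_T = (2) + 2·(-1) + 2·(-1) − 2·(-2) + (0) = 2
Net dimensions [L⁸ T²] ≠ [1] — not dimensionless.

no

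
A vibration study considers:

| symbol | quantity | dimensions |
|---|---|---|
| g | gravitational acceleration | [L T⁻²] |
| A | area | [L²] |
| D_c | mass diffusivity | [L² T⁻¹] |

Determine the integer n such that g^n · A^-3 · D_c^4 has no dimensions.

Balance the L exponent: (1)·n from g, plus −3·(2) + 4·(2) = 2 from the rest, must sum to zero.
n + 2 = 0, so n = -2.

-2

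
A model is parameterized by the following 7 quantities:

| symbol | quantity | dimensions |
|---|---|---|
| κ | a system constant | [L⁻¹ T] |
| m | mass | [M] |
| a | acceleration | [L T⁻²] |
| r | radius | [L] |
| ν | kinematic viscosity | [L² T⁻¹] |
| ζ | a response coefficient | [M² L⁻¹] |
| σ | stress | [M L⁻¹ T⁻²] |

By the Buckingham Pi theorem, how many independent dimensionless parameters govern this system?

There are 7 variables and 3 base dimensions (M, L, T).
The dimension matrix has rank 3.
Independent dimensionless groups: 7 − 3 = 4.

4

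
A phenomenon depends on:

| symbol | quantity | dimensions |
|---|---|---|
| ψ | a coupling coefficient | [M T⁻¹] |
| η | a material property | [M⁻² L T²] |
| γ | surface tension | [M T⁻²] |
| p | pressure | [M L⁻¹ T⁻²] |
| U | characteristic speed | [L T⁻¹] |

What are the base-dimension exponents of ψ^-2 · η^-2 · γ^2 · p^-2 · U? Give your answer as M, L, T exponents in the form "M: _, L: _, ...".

M: 2, L: 1, T: -3

Collect each base-dimension exponent across the product:
  M: −2·(1) − 2·(-2) + 2·(1) − 2·(1) + (0) = 2
  L: −2·(0) − 2·(1) + 2·(0) − 2·(-1) + (1) = 1
  T: −2·(-1) − 2·(2) + 2·(-2) − 2·(-2) + (-1) = -3
So the dimensions are [M² L T⁻³].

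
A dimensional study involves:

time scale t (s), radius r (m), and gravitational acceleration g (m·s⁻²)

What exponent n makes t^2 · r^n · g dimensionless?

Balance the L exponent: (1)·n from r, plus 2·(0) + (1) = 1 from the rest, must sum to zero.
n + 1 = 0, so n = -1.

-1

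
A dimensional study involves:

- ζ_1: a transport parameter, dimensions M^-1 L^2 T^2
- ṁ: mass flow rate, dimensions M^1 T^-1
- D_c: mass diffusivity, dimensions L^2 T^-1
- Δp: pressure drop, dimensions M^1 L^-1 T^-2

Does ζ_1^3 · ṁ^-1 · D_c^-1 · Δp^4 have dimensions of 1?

yes

Sum the exponent of each base dimension across the product:
  M: 3·[ζ_1]_M − [ṁ]_M − [D_c]_M + 4·[Δp]_M = 3·(-1) − (1) − (0) + 4·(1) = 0
  L: 3·[ζ_1]_L − [ṁ]_L − [D_c]_L + 4·[Δp]_L = 3·(2) − (0) − (2) + 4·(-1) = 0
  T: 3·[ζ_1]_T − [ṁ]_T − [D_c]_T + 4·[Δp]_T = 3·(2) − (-1) − (-1) + 4·(-2) = 0
All base exponents vanish — dimensionless.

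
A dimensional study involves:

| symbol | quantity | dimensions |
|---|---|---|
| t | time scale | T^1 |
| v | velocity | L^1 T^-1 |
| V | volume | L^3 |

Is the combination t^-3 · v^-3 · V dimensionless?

Sum the exponent of each base dimension across the product:
  M: −3·[t]_M − 3·[v]_M + [V]_M = −3·(0) − 3·(0) + (0) = 0
  L: −3·[t]_L − 3·[v]_L + [V]_L = −3·(0) − 3·(1) + (3) = 0
  T: −3·[t]_T − 3·[v]_T + [V]_T = −3·(1) − 3·(-1) + (0) = 0
  I: −3·[t]_I − 3·[v]_I + [V]_I = −3·(0) − 3·(0) + (0) = 0
All base exponents vanish — dimensionless.

yes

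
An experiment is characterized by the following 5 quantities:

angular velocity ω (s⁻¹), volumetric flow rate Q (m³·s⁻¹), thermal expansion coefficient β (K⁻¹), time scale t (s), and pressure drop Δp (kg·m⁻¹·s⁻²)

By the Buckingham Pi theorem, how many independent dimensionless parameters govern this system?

1

There are 5 variables and 4 base dimensions (M, L, T, Θ).
The dimension matrix has rank 4.
Independent dimensionless groups: 5 − 4 = 1.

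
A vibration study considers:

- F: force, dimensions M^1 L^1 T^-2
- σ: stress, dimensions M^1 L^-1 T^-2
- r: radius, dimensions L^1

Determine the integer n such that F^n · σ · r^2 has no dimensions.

Balance the M exponent: (1)·n from F, plus (1) + 2·(0) = 1 from the rest, must sum to zero.
n + 1 = 0, so n = -1.

-1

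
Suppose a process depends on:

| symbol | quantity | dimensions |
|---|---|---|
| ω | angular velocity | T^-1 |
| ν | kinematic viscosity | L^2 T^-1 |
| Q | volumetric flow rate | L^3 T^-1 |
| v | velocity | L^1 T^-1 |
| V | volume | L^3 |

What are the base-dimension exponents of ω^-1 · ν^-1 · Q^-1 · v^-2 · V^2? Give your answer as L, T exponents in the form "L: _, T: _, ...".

L: -1, T: 5

Collect each base-dimension exponent across the product:
  L: −(0) − (2) − (3) − 2·(1) + 2·(3) = -1
  T: −(-1) − (-1) − (-1) − 2·(-1) + 2·(0) = 5
So the dimensions are [L⁻¹ T⁵].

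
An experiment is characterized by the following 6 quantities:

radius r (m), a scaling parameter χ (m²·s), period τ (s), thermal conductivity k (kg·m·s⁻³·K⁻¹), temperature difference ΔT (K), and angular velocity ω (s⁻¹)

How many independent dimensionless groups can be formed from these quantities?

There are 6 variables and 4 base dimensions (M, L, T, Θ).
The dimension matrix has rank 4.
Independent dimensionless groups: 6 − 4 = 2.

2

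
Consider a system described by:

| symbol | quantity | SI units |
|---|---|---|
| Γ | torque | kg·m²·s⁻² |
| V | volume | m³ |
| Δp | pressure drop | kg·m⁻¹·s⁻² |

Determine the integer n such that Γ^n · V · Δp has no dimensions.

Balance the M exponent: (1)·n from Γ, plus (0) + (1) = 1 from the rest, must sum to zero.
n + 1 = 0, so n = -1.

-1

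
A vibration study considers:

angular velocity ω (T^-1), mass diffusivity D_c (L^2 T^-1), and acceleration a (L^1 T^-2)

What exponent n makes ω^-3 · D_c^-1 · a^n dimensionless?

Balance the L exponent: (1)·n from a, plus −3·(0) − (2) = -2 from the rest, must sum to zero.
n − 2 = 0, so n = 2.

2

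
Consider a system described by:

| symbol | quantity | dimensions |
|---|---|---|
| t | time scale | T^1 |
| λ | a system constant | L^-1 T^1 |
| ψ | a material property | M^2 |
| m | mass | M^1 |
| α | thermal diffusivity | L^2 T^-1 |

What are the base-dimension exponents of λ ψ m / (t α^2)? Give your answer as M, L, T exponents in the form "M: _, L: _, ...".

M: 3, L: -5, T: 2

Collect each base-dimension exponent across the product:
  M: −(0) + (0) + (2) + (1) − 2·(0) = 3
  L: −(0) + (-1) + (0) + (0) − 2·(2) = -5
  T: −(1) + (1) + (0) + (0) − 2·(-1) = 2
So the dimensions are [M³ L⁻⁵ T²].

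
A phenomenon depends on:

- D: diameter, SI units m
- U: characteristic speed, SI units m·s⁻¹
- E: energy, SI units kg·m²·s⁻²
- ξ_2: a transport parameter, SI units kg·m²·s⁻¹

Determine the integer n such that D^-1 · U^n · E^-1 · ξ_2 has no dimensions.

1

Balance the L exponent: (1)·n from U, plus −(1) − (2) + (2) = -1 from the rest, must sum to zero.
n − 1 = 0, so n = 1.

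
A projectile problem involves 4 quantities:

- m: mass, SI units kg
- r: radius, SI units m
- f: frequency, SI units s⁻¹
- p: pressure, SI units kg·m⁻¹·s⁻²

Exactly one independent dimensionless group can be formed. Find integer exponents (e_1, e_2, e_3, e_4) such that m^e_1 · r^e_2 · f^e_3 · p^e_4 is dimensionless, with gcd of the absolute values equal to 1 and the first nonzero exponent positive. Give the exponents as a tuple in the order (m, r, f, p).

M: e_1·(1) + e_2·(0) + e_3·(0) + e_4·(1) = 0
L: e_1·(0) + e_2·(1) + e_3·(0) + e_4·(-1) = 0
T: e_1·(0) + e_2·(0) + e_3·(-1) + e_4·(-2) = 0
Solving this homogeneous linear system for the smallest-integer solution (first nonzero entry positive) gives (1, -1, 2, -1).

(1, -1, 2, -1)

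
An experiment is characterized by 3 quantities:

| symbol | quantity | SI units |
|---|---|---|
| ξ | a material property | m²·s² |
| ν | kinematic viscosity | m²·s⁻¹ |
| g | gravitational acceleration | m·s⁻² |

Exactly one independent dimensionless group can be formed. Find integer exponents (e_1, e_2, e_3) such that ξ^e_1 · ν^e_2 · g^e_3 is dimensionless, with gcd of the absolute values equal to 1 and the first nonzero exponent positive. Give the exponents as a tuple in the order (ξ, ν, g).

(1, -2, 2)

L: e_1·(2) + e_2·(2) + e_3·(1) = 0
T: e_1·(2) + e_2·(-1) + e_3·(-2) = 0
Solving this homogeneous linear system for the smallest-integer solution (first nonzero entry positive) gives (1, -2, 2).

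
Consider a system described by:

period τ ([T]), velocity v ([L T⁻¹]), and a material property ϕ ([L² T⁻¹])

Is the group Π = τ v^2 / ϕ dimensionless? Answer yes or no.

Sum the exponent of each base dimension across the product:
  L: [τ]_L + 2·[v]_L − [ϕ]_L = (0) + 2·(1) − (2) = 0
  T: [τ]_T + 2·[v]_T − [ϕ]_T = (1) + 2·(-1) − (-1) = 0
All base exponents vanish — dimensionless.

yes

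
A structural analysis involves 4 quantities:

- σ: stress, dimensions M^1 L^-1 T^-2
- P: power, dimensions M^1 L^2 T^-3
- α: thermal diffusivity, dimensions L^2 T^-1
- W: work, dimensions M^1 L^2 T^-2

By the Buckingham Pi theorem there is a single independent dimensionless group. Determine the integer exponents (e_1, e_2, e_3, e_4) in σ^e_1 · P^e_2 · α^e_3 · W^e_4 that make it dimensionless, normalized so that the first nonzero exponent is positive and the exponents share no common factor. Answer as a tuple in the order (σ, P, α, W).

(2, -3, 3, 1)

M: e_1·(1) + e_2·(1) + e_3·(0) + e_4·(1) = 0
L: e_1·(-1) + e_2·(2) + e_3·(2) + e_4·(2) = 0
T: e_1·(-2) + e_2·(-3) + e_3·(-1) + e_4·(-2) = 0
Solving this homogeneous linear system for the smallest-integer solution (first nonzero entry positive) gives (2, -3, 3, 1).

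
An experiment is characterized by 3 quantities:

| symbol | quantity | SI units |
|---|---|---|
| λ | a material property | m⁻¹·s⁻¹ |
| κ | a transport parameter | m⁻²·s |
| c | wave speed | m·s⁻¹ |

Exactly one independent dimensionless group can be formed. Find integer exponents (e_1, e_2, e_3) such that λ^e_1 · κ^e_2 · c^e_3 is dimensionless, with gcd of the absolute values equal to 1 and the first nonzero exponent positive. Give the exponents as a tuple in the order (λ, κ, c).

L: e_1·(-1) + e_2·(-2) + e_3·(1) = 0
T: e_1·(-1) + e_2·(1) + e_3·(-1) = 0
Solving this homogeneous linear system for the smallest-integer solution (first nonzero entry positive) gives (1, -2, -3).

(1, -2, -3)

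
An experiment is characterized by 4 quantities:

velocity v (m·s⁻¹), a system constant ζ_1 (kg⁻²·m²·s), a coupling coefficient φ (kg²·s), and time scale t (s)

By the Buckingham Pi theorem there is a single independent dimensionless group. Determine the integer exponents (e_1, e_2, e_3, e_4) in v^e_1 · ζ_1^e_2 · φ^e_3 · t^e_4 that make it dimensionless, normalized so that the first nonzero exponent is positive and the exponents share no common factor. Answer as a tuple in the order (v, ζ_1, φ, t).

(2, -1, -1, 4)

M: e_1·(0) + e_2·(-2) + e_3·(2) + e_4·(0) = 0
L: e_1·(1) + e_2·(2) + e_3·(0) + e_4·(0) = 0
T: e_1·(-1) + e_2·(1) + e_3·(1) + e_4·(1) = 0
Solving this homogeneous linear system for the smallest-integer solution (first nonzero entry positive) gives (2, -1, -1, 4).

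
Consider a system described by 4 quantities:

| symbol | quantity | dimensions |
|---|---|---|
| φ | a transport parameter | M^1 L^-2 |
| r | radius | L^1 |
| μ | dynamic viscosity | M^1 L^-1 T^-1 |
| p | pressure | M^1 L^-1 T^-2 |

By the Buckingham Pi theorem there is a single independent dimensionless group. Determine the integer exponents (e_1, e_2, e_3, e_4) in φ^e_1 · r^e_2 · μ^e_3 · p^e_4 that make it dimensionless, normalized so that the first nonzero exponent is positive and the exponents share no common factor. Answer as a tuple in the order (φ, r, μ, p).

(1, 1, -2, 1)

M: e_1·(1) + e_2·(0) + e_3·(1) + e_4·(1) = 0
L: e_1·(-2) + e_2·(1) + e_3·(-1) + e_4·(-1) = 0
T: e_1·(0) + e_2·(0) + e_3·(-1) + e_4·(-2) = 0
Solving this homogeneous linear system for the smallest-integer solution (first nonzero entry positive) gives (1, 1, -2, 1).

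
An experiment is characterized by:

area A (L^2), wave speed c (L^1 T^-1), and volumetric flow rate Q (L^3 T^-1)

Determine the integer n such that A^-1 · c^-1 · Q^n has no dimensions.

Balance the L exponent: (3)·n from Q, plus −(2) − (1) = -3 from the rest, must sum to zero.
3n − 3 = 0, so n = 1.

1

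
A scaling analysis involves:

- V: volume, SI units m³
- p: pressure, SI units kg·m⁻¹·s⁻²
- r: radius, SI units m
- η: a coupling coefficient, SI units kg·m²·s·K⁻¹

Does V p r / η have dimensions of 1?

Sum the exponent of each base dimension across the product:
  M: [V]_M + [p]_M + [r]_M − [η]_M = (0) + (1) + (0) − (1) = 0
  L: [V]_L + [p]_L + [r]_L − [η]_L = (3) + (-1) + (1) − (2) = 1
  T: [V]_T + [p]_T + [r]_T − [η]_T = (0) + (-2) + (0) − (1) = -3
  Θ: [V]_Θ + [p]_Θ + [r]_Θ − [η]_Θ = (0) + (0) + (0) − (-1) = 1
Net dimensions [L T⁻³ Θ] ≠ [1] — not dimensionless.

no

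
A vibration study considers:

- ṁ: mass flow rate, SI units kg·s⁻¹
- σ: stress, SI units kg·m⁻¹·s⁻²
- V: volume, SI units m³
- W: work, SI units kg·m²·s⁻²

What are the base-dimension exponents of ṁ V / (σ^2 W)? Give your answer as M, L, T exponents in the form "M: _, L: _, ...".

Collect each base-dimension exponent across the product:
  M: (1) − 2·(1) + (0) − (1) = -2
  L: (0) − 2·(-1) + (3) − (2) = 3
  T: (-1) − 2·(-2) + (0) − (-2) = 5
So the dimensions are [M⁻² L³ T⁵].

M: -2, L: 3, T: 5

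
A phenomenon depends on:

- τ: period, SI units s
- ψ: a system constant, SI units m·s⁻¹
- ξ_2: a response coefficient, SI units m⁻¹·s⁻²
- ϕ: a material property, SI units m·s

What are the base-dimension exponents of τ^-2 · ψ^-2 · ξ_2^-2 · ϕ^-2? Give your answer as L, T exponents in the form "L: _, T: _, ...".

Collect each base-dimension exponent across the product:
  L: −2·(0) − 2·(1) − 2·(-1) − 2·(1) = -2
  T: −2·(1) − 2·(-1) − 2·(-2) − 2·(1) = 2
So the dimensions are [L⁻² T²].

L: -2, T: 2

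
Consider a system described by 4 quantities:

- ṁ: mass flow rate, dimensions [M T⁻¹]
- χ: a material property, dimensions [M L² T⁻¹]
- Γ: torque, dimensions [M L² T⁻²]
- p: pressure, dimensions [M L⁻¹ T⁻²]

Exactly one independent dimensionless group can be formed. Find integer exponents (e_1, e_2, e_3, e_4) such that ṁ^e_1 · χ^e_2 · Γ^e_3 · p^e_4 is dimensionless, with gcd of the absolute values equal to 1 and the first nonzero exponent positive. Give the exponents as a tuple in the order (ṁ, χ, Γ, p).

(3, -3, 2, -2)

M: e_1·(1) + e_2·(1) + e_3·(1) + e_4·(1) = 0
L: e_1·(0) + e_2·(2) + e_3·(2) + e_4·(-1) = 0
T: e_1·(-1) + e_2·(-1) + e_3·(-2) + e_4·(-2) = 0
Solving this homogeneous linear system for the smallest-integer solution (first nonzero entry positive) gives (3, -3, 2, -2).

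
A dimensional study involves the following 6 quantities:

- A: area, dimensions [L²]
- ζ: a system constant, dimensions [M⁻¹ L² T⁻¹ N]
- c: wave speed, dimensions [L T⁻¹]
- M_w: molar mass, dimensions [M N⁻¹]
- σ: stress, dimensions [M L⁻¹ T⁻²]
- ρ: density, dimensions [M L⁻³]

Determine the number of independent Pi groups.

There are 6 variables and 4 base dimensions (M, L, T, N).
The dimension matrix has rank 4.
Independent dimensionless groups: 6 − 4 = 2.

2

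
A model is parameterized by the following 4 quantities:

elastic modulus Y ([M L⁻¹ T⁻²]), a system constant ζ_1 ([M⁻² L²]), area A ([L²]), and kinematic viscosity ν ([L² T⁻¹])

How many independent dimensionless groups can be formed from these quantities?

1

There are 4 variables and 3 base dimensions (M, L, T).
The dimension matrix has rank 3.
Independent dimensionless groups: 4 − 3 = 1.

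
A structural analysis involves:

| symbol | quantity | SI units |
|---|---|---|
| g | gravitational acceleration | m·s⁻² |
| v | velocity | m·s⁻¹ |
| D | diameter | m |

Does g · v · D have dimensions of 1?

Sum the exponent of each base dimension across the product:
  L: [g]_L + [v]_L + [D]_L = (1) + (1) + (1) = 3
  T: [g]_T + [v]_T + [D]_T = (-2) + (-1) + (0) = -3
Net dimensions [L³ T⁻³] ≠ [1] — not dimensionless.

no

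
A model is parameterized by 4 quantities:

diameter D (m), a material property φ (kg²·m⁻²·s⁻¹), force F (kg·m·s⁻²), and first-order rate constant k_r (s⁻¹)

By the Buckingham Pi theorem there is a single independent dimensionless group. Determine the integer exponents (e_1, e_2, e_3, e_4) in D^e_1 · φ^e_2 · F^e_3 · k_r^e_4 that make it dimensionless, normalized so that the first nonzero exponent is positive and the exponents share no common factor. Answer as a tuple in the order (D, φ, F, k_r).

(4, 1, -2, 3)

M: e_1·(0) + e_2·(2) + e_3·(1) + e_4·(0) = 0
L: e_1·(1) + e_2·(-2) + e_3·(1) + e_4·(0) = 0
T: e_1·(0) + e_2·(-1) + e_3·(-2) + e_4·(-1) = 0
Solving this homogeneous linear system for the smallest-integer solution (first nonzero entry positive) gives (4, 1, -2, 3).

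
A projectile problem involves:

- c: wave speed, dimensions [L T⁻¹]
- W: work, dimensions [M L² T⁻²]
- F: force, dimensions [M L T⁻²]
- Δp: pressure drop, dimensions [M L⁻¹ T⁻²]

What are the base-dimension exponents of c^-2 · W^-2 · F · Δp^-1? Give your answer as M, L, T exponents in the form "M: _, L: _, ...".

Collect each base-dimension exponent across the product:
  M: −2·(0) − 2·(1) + (1) − (1) = -2
  L: −2·(1) − 2·(2) + (1) − (-1) = -4
  T: −2·(-1) − 2·(-2) + (-2) − (-2) = 6
So the dimensions are [M⁻² L⁻⁴ T⁶].

M: -2, L: -4, T: 6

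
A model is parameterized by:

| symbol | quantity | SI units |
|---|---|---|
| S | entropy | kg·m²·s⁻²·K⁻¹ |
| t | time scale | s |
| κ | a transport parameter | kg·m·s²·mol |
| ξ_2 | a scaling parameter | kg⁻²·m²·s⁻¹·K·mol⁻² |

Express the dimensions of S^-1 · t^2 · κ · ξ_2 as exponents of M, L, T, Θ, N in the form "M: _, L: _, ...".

M: -2, L: 1, T: 5, Θ: 2, N: -1

Collect each base-dimension exponent across the product:
  M: −(1) + 2·(0) + (1) + (-2) = -2
  L: −(2) + 2·(0) + (1) + (2) = 1
  T: −(-2) + 2·(1) + (2) + (-1) = 5
  Θ: −(-1) + 2·(0) + (0) + (1) = 2
  N: −(0) + 2·(0) + (1) + (-2) = -1
So the dimensions are [M⁻² L T⁵ Θ² N⁻¹].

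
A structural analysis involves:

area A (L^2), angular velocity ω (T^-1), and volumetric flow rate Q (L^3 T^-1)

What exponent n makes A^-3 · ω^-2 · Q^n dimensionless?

2

Balance the L exponent: (3)·n from Q, plus −3·(2) − 2·(0) = -6 from the rest, must sum to zero.
3n − 6 = 0, so n = 2.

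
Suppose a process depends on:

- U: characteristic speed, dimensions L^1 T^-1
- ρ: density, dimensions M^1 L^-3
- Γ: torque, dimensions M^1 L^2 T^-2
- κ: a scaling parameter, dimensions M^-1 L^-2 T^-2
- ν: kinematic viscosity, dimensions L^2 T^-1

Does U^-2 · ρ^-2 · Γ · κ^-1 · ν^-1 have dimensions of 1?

no

Sum the exponent of each base dimension across the product:
  M: −2·[U]_M − 2·[ρ]_M + [Γ]_M − [κ]_M − [ν]_M = −2·(0) − 2·(1) + (1) − (-1) − (0) = 0
  L: −2·[U]_L − 2·[ρ]_L + [Γ]_L − [κ]_L − [ν]_L = −2·(1) − 2·(-3) + (2) − (-2) − (2) = 6
  T: −2·[U]_T − 2·[ρ]_T + [Γ]_T − [κ]_T − [ν]_T = −2·(-1) − 2·(0) + (-2) − (-2) − (-1) = 3
Net dimensions [L⁶ T³] ≠ [1] — not dimensionless.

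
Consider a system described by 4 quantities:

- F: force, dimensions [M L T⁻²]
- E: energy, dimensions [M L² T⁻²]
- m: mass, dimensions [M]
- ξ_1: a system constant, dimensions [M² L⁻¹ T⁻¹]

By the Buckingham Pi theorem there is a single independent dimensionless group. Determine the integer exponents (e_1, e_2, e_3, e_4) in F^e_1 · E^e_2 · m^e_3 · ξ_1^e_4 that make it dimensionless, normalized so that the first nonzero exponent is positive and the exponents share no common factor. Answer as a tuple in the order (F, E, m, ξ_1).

M: e_1·(1) + e_2·(1) + e_3·(1) + e_4·(2) = 0
L: e_1·(1) + e_2·(2) + e_3·(0) + e_4·(-1) = 0
T: e_1·(-2) + e_2·(-2) + e_3·(0) + e_4·(-1) = 0
Solving this homogeneous linear system for the smallest-integer solution (first nonzero entry positive) gives (4, -3, 3, -2).

(4, -3, 3, -2)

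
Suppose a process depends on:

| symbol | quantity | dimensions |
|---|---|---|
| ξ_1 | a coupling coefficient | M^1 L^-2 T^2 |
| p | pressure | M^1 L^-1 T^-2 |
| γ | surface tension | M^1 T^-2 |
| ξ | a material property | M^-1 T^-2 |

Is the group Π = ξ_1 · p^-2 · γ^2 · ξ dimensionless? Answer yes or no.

yes

Sum the exponent of each base dimension across the product:
  M: [ξ_1]_M − 2·[p]_M + 2·[γ]_M + [ξ]_M = (1) − 2·(1) + 2·(1) + (-1) = 0
  L: [ξ_1]_L − 2·[p]_L + 2·[γ]_L + [ξ]_L = (-2) − 2·(-1) + 2·(0) + (0) = 0
  T: [ξ_1]_T − 2·[p]_T + 2·[γ]_T + [ξ]_T = (2) − 2·(-2) + 2·(-2) + (-2) = 0
All base exponents vanish — dimensionless.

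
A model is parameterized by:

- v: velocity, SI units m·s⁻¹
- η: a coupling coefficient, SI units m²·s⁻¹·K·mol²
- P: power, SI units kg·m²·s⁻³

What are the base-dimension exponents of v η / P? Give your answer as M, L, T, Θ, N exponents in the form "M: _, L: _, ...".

M: -1, L: 1, T: 1, Θ: 1, N: 2

Collect each base-dimension exponent across the product:
  M: (0) + (0) − (1) = -1
  L: (1) + (2) − (2) = 1
  T: (-1) + (-1) − (-3) = 1
  Θ: (0) + (1) − (0) = 1
  N: (0) + (2) − (0) = 2
So the dimensions are [M⁻¹ L T Θ N²].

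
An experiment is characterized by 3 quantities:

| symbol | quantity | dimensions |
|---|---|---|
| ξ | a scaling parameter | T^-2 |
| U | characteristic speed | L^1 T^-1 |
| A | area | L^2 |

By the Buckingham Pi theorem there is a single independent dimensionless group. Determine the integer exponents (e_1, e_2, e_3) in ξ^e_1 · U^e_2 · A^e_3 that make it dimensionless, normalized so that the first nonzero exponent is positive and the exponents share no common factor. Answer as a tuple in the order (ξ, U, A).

L: e_1·(0) + e_2·(1) + e_3·(2) = 0
T: e_1·(-2) + e_2·(-1) + e_3·(0) = 0
Solving this homogeneous linear system for the smallest-integer solution (first nonzero entry positive) gives (1, -2, 1).

(1, -2, 1)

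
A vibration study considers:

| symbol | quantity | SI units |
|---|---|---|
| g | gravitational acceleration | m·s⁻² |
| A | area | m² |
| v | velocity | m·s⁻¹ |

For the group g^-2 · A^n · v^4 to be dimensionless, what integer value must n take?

-1

Balance the L exponent: (2)·n from A, plus −2·(1) + 4·(1) = 2 from the rest, must sum to zero.
2n + 2 = 0, so n = -1.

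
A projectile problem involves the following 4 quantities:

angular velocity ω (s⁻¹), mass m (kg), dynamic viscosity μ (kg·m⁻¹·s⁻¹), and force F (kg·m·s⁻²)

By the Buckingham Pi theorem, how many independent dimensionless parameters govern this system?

1

There are 4 variables and 3 base dimensions (M, L, T).
The dimension matrix has rank 3.
Independent dimensionless groups: 4 − 3 = 1.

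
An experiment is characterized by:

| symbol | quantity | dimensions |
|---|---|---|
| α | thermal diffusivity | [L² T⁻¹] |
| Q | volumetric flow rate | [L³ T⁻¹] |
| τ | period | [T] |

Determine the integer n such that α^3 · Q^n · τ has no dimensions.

Balance the L exponent: (3)·n from Q, plus 3·(2) + (0) = 6 from the rest, must sum to zero.
3n + 6 = 0, so n = -2.

-2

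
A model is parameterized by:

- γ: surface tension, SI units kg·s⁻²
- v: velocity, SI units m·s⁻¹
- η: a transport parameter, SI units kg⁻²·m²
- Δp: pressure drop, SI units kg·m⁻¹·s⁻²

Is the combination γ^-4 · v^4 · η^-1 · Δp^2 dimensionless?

yes

Sum the exponent of each base dimension across the product:
  M: −4·[γ]_M + 4·[v]_M − [η]_M + 2·[Δp]_M = −4·(1) + 4·(0) − (-2) + 2·(1) = 0
  L: −4·[γ]_L + 4·[v]_L − [η]_L + 2·[Δp]_L = −4·(0) + 4·(1) − (2) + 2·(-1) = 0
  T: −4·[γ]_T + 4·[v]_T − [η]_T + 2·[Δp]_T = −4·(-2) + 4·(-1) − (0) + 2·(-2) = 0
All base exponents vanish — dimensionless.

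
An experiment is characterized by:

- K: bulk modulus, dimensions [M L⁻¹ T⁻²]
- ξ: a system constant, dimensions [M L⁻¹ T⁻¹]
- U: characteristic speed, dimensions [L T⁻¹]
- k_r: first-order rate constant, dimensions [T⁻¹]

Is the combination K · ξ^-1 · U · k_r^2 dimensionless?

no

Sum the exponent of each base dimension across the product:
  M: [K]_M − [ξ]_M + [U]_M + 2·[k_r]_M = (1) − (1) + (0) + 2·(0) = 0
  L: [K]_L − [ξ]_L + [U]_L + 2·[k_r]_L = (-1) − (-1) + (1) + 2·(0) = 1
  T: [K]_T − [ξ]_T + [U]_T + 2·[k_r]_T = (-2) − (-1) + (-1) + 2·(-1) = -4
Net dimensions [L T⁻⁴] ≠ [1] — not dimensionless.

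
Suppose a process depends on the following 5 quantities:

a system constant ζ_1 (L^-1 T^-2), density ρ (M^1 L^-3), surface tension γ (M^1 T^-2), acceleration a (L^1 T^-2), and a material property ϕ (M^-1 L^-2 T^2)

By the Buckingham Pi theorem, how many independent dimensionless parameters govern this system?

2

There are 5 variables and 3 base dimensions (M, L, T).
The dimension matrix has rank 3.
Independent dimensionless groups: 5 − 3 = 2.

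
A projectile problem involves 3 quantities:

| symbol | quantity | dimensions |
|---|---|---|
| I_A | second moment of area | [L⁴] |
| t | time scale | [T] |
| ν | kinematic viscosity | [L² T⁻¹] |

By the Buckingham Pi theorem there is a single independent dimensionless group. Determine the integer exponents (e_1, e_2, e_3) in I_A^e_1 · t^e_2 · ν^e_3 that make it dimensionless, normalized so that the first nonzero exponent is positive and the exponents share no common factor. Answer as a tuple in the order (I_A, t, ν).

L: e_1·(4) + e_2·(0) + e_3·(2) = 0
T: e_1·(0) + e_2·(1) + e_3·(-1) = 0
Solving this homogeneous linear system for the smallest-integer solution (first nonzero entry positive) gives (1, -2, -2).

(1, -2, -2)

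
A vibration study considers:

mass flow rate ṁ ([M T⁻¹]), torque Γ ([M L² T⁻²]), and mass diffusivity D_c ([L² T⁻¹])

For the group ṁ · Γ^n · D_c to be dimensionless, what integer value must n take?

-1

Balance the M exponent: (1)·n from Γ, plus (1) + (0) = 1 from the rest, must sum to zero.
n + 1 = 0, so n = -1.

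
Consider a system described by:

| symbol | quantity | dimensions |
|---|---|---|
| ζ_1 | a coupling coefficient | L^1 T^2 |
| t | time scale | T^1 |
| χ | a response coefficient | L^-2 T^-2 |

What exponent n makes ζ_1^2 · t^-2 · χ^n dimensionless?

Balance the L exponent: (-2)·n from χ, plus 2·(1) − 2·(0) = 2 from the rest, must sum to zero.
-2n + 2 = 0, so n = 1.

1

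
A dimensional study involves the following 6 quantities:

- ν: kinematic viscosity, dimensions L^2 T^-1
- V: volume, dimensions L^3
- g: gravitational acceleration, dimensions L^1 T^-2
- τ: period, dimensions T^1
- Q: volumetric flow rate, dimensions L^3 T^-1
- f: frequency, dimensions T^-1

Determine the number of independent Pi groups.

There are 6 variables and 2 base dimensions (L, T).
The dimension matrix has rank 2.
Independent dimensionless groups: 6 − 2 = 4.

4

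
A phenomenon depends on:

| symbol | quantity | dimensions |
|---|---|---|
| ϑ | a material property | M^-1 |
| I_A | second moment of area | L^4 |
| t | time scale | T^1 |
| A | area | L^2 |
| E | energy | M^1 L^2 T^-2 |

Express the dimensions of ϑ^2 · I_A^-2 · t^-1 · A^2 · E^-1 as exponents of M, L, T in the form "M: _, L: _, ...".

M: -3, L: -6, T: 1

Collect each base-dimension exponent across the product:
  M: 2·(-1) − 2·(0) − (0) + 2·(0) − (1) = -3
  L: 2·(0) − 2·(4) − (0) + 2·(2) − (2) = -6
  T: 2·(0) − 2·(0) − (1) + 2·(0) − (-2) = 1
So the dimensions are [M⁻³ L⁻⁶ T].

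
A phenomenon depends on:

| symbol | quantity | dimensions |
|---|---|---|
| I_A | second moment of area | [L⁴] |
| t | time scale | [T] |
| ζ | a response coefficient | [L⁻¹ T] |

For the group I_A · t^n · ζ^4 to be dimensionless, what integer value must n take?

Balance the T exponent: (1)·n from t, plus (0) + 4·(1) = 4 from the rest, must sum to zero.
n + 4 = 0, so n = -4.

-4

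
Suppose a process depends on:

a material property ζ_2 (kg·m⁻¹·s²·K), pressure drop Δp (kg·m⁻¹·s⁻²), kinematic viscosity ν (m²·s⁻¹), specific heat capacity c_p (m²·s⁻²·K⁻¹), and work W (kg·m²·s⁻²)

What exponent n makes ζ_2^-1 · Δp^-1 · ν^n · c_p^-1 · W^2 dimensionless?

Balance the L exponent: (2)·n from ν, plus −(-1) − (-1) − (2) + 2·(2) = 4 from the rest, must sum to zero.
2n + 4 = 0, so n = -2.

-2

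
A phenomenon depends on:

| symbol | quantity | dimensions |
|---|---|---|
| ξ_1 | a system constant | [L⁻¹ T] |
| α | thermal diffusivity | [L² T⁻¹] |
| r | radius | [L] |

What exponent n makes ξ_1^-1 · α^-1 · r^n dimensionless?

1

Balance the L exponent: (1)·n from r, plus −(-1) − (2) = -1 from the rest, must sum to zero.
n − 1 = 0, so n = 1.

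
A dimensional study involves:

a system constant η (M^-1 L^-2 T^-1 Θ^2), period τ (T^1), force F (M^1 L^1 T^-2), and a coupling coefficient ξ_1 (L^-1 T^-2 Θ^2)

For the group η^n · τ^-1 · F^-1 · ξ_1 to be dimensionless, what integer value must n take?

-1

Balance the M exponent: (-1)·n from η, plus −(0) − (1) + (0) = -1 from the rest, must sum to zero.
−n − 1 = 0, so n = -1.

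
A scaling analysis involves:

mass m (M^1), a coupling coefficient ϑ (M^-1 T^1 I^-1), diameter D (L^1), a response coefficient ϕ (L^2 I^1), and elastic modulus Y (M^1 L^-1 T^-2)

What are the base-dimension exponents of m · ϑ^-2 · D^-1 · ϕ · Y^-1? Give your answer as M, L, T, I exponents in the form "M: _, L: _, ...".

Collect each base-dimension exponent across the product:
  M: (1) − 2·(-1) − (0) + (0) − (1) = 2
  L: (0) − 2·(0) − (1) + (2) − (-1) = 2
  T: (0) − 2·(1) − (0) + (0) − (-2) = 0
  I: (0) − 2·(-1) − (0) + (1) − (0) = 3
So the dimensions are [M² L² I³].

M: 2, L: 2, T: 0, I: 3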